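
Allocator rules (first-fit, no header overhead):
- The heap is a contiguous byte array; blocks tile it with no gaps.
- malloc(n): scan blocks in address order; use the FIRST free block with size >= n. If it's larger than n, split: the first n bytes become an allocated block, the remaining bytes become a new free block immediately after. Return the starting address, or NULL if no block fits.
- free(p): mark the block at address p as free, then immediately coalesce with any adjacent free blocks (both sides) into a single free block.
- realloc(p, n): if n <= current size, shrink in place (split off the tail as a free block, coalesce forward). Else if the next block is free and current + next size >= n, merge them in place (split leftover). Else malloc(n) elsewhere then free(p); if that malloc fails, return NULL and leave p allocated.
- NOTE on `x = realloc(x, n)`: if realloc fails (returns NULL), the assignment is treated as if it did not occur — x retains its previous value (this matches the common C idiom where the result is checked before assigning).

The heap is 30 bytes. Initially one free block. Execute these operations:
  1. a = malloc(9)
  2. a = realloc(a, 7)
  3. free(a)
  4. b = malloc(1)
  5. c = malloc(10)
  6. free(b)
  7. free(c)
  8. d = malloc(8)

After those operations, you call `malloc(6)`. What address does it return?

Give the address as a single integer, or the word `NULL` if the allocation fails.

Op 1: a = malloc(9) -> a = 0; heap: [0-8 ALLOC][9-29 FREE]
Op 2: a = realloc(a, 7) -> a = 0; heap: [0-6 ALLOC][7-29 FREE]
Op 3: free(a) -> (freed a); heap: [0-29 FREE]
Op 4: b = malloc(1) -> b = 0; heap: [0-0 ALLOC][1-29 FREE]
Op 5: c = malloc(10) -> c = 1; heap: [0-0 ALLOC][1-10 ALLOC][11-29 FREE]
Op 6: free(b) -> (freed b); heap: [0-0 FREE][1-10 ALLOC][11-29 FREE]
Op 7: free(c) -> (freed c); heap: [0-29 FREE]
Op 8: d = malloc(8) -> d = 0; heap: [0-7 ALLOC][8-29 FREE]
malloc(6): first-fit scan over [0-7 ALLOC][8-29 FREE] -> 8

Answer: 8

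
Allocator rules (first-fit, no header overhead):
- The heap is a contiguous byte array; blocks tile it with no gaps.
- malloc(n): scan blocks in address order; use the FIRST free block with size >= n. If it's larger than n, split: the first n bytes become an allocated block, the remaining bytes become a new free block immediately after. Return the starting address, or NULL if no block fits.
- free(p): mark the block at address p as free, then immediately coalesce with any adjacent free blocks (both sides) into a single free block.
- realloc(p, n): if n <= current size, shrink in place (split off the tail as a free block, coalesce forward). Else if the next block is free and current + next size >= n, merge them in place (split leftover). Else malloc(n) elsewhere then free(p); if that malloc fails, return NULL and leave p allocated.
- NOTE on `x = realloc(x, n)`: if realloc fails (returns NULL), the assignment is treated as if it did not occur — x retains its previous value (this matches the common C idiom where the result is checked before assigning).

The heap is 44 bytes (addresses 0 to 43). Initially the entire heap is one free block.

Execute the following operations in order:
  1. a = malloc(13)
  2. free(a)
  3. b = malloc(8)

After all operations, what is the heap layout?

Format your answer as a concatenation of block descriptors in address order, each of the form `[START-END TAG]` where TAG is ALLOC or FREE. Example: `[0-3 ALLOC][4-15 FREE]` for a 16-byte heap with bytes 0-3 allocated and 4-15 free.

Answer: [0-7 ALLOC][8-43 FREE]

Derivation:
Op 1: a = malloc(13) -> a = 0; heap: [0-12 ALLOC][13-43 FREE]
Op 2: free(a) -> (freed a); heap: [0-43 FREE]
Op 3: b = malloc(8) -> b = 0; heap: [0-7 ALLOC][8-43 FREE]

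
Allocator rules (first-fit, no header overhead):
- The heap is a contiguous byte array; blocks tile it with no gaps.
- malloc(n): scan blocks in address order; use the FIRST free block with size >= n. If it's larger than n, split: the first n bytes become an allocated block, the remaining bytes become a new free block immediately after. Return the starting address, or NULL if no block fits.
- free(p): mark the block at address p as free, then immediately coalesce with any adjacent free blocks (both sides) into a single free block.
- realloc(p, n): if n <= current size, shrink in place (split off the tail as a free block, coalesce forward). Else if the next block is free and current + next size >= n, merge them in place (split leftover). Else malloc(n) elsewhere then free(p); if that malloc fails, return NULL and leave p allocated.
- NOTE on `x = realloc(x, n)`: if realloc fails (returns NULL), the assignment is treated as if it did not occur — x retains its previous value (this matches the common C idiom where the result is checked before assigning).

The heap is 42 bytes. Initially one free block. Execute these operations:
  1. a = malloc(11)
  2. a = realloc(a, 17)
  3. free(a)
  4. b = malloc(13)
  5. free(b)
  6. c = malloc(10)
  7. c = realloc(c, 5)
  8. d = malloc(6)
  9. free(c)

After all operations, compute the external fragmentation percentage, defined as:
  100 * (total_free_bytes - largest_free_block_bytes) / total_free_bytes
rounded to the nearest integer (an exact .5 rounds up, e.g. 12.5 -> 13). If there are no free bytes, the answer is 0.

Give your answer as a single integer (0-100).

Op 1: a = malloc(11) -> a = 0; heap: [0-10 ALLOC][11-41 FREE]
Op 2: a = realloc(a, 17) -> a = 0; heap: [0-16 ALLOC][17-41 FREE]
Op 3: free(a) -> (freed a); heap: [0-41 FREE]
Op 4: b = malloc(13) -> b = 0; heap: [0-12 ALLOC][13-41 FREE]
Op 5: free(b) -> (freed b); heap: [0-41 FREE]
Op 6: c = malloc(10) -> c = 0; heap: [0-9 ALLOC][10-41 FREE]
Op 7: c = realloc(c, 5) -> c = 0; heap: [0-4 ALLOC][5-41 FREE]
Op 8: d = malloc(6) -> d = 5; heap: [0-4 ALLOC][5-10 ALLOC][11-41 FREE]
Op 9: free(c) -> (freed c); heap: [0-4 FREE][5-10 ALLOC][11-41 FREE]
Free blocks: [5 31] total_free=36 largest=31 -> 100*(36-31)/36 = 500/36 ≈ 13.889 -> rounds to 14

Answer: 14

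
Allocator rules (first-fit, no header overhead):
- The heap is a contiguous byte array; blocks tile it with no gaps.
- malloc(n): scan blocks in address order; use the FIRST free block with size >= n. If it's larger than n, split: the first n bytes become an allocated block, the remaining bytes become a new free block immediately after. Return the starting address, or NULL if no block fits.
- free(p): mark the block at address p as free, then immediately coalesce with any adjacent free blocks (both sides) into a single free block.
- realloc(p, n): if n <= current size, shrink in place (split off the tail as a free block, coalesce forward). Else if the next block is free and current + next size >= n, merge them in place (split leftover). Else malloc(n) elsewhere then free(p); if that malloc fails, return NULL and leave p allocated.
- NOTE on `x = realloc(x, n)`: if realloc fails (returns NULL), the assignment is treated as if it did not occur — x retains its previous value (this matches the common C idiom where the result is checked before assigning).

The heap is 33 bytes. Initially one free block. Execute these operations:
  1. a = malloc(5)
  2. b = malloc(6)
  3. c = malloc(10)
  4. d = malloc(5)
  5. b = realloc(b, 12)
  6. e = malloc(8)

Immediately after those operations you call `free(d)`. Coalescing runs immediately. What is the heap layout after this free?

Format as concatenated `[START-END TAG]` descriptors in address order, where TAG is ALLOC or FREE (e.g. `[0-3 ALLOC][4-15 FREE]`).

Op 1: a = malloc(5) -> a = 0; heap: [0-4 ALLOC][5-32 FREE]
Op 2: b = malloc(6) -> b = 5; heap: [0-4 ALLOC][5-10 ALLOC][11-32 FREE]
Op 3: c = malloc(10) -> c = 11; heap: [0-4 ALLOC][5-10 ALLOC][11-20 ALLOC][21-32 FREE]
Op 4: d = malloc(5) -> d = 21; heap: [0-4 ALLOC][5-10 ALLOC][11-20 ALLOC][21-25 ALLOC][26-32 FREE]
Op 5: b = realloc(b, 12) -> NULL (b unchanged); heap: [0-4 ALLOC][5-10 ALLOC][11-20 ALLOC][21-25 ALLOC][26-32 FREE]
Op 6: e = malloc(8) -> e = NULL; heap: [0-4 ALLOC][5-10 ALLOC][11-20 ALLOC][21-25 ALLOC][26-32 FREE]
free(d): d = 21 -> block [21-25 ALLOC]; mark free, coalesce with adjacent free neighbors -> [0-4 ALLOC][5-10 ALLOC][11-20 ALLOC][21-32 FREE]

Answer: [0-4 ALLOC][5-10 ALLOC][11-20 ALLOC][21-32 FREE]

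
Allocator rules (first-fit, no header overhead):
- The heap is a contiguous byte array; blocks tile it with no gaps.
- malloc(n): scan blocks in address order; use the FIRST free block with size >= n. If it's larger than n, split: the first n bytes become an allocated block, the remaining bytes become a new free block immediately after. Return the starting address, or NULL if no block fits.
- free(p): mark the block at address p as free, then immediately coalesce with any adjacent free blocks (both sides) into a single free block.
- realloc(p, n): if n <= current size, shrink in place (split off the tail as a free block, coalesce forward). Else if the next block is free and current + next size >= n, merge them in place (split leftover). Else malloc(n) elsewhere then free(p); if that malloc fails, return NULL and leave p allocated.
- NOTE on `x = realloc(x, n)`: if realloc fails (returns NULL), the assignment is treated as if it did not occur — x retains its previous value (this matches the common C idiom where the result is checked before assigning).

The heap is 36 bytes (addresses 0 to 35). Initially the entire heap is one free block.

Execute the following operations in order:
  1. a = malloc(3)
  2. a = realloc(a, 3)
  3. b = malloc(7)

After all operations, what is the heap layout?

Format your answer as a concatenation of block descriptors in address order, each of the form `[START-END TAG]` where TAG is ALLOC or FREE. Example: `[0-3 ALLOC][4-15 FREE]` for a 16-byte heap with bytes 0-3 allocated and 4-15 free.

Answer: [0-2 ALLOC][3-9 ALLOC][10-35 FREE]

Derivation:
Op 1: a = malloc(3) -> a = 0; heap: [0-2 ALLOC][3-35 FREE]
Op 2: a = realloc(a, 3) -> a = 0; heap: [0-2 ALLOC][3-35 FREE]
Op 3: b = malloc(7) -> b = 3; heap: [0-2 ALLOC][3-9 ALLOC][10-35 FREE]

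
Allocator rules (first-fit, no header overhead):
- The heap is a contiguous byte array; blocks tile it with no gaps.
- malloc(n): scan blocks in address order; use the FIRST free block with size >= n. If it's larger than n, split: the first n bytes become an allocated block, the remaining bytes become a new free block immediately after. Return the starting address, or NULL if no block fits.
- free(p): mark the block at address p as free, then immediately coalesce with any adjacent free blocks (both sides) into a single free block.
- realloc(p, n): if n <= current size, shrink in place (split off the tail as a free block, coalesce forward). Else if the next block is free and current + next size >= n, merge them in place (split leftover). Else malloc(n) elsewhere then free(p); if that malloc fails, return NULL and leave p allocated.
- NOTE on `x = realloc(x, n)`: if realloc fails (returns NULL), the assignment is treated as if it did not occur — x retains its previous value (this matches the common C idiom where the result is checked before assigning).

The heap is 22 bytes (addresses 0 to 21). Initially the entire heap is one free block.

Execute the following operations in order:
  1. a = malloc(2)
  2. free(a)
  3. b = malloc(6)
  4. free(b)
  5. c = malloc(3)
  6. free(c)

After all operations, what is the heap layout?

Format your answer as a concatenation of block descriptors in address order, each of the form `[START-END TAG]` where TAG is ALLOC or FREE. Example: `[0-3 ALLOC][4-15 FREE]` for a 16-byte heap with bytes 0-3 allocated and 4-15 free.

Answer: [0-21 FREE]

Derivation:
Op 1: a = malloc(2) -> a = 0; heap: [0-1 ALLOC][2-21 FREE]
Op 2: free(a) -> (freed a); heap: [0-21 FREE]
Op 3: b = malloc(6) -> b = 0; heap: [0-5 ALLOC][6-21 FREE]
Op 4: free(b) -> (freed b); heap: [0-21 FREE]
Op 5: c = malloc(3) -> c = 0; heap: [0-2 ALLOC][3-21 FREE]
Op 6: free(c) -> (freed c); heap: [0-21 FREE]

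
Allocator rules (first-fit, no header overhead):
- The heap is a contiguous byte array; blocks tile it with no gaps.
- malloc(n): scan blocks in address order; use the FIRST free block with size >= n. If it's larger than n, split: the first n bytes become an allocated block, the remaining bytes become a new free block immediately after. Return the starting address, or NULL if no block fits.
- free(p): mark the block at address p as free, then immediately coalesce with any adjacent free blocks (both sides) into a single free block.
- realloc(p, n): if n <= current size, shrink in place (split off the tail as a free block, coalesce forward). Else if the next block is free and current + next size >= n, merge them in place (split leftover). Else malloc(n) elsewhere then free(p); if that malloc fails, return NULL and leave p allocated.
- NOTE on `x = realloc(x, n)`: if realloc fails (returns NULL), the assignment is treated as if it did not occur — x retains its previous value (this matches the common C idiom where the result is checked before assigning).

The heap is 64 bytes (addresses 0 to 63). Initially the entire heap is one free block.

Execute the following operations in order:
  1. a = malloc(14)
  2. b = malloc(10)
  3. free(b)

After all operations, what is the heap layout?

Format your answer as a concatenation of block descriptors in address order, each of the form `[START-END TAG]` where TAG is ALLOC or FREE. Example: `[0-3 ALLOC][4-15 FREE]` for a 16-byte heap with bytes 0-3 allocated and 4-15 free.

Op 1: a = malloc(14) -> a = 0; heap: [0-13 ALLOC][14-63 FREE]
Op 2: b = malloc(10) -> b = 14; heap: [0-13 ALLOC][14-23 ALLOC][24-63 FREE]
Op 3: free(b) -> (freed b); heap: [0-13 ALLOC][14-63 FREE]

Answer: [0-13 ALLOC][14-63 FREE]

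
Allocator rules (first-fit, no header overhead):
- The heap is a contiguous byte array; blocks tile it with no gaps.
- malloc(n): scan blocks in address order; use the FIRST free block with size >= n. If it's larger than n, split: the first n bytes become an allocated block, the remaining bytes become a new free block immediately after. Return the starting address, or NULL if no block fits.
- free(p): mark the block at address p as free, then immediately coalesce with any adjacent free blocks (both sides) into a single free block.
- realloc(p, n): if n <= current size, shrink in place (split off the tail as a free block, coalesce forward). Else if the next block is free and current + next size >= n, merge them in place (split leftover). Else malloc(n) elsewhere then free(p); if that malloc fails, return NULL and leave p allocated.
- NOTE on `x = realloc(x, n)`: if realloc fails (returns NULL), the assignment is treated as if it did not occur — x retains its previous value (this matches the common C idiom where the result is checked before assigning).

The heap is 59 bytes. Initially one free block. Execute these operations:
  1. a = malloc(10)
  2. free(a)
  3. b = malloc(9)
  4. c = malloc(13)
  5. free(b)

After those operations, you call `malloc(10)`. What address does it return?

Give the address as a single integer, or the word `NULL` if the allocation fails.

Op 1: a = malloc(10) -> a = 0; heap: [0-9 ALLOC][10-58 FREE]
Op 2: free(a) -> (freed a); heap: [0-58 FREE]
Op 3: b = malloc(9) -> b = 0; heap: [0-8 ALLOC][9-58 FREE]
Op 4: c = malloc(13) -> c = 9; heap: [0-8 ALLOC][9-21 ALLOC][22-58 FREE]
Op 5: free(b) -> (freed b); heap: [0-8 FREE][9-21 ALLOC][22-58 FREE]
malloc(10): first-fit scan over [0-8 FREE][9-21 ALLOC][22-58 FREE] -> 22

Answer: 22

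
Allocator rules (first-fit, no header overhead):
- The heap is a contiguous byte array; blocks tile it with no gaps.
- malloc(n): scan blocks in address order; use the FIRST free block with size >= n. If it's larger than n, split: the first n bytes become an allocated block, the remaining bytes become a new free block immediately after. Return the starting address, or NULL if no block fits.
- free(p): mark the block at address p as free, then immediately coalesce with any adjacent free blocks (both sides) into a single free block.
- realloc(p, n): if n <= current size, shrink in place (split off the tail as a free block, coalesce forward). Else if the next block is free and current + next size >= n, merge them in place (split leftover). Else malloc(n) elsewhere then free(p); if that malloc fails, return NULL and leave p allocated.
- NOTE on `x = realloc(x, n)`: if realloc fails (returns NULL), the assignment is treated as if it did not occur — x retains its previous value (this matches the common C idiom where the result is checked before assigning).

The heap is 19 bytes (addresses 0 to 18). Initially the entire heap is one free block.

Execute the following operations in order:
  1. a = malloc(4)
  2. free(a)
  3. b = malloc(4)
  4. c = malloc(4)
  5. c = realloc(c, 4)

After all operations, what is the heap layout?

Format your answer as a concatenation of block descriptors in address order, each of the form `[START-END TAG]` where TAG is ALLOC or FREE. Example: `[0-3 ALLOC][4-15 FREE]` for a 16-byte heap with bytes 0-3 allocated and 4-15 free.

Op 1: a = malloc(4) -> a = 0; heap: [0-3 ALLOC][4-18 FREE]
Op 2: free(a) -> (freed a); heap: [0-18 FREE]
Op 3: b = malloc(4) -> b = 0; heap: [0-3 ALLOC][4-18 FREE]
Op 4: c = malloc(4) -> c = 4; heap: [0-3 ALLOC][4-7 ALLOC][8-18 FREE]
Op 5: c = realloc(c, 4) -> c = 4; heap: [0-3 ALLOC][4-7 ALLOC][8-18 FREE]

Answer: [0-3 ALLOC][4-7 ALLOC][8-18 FREE]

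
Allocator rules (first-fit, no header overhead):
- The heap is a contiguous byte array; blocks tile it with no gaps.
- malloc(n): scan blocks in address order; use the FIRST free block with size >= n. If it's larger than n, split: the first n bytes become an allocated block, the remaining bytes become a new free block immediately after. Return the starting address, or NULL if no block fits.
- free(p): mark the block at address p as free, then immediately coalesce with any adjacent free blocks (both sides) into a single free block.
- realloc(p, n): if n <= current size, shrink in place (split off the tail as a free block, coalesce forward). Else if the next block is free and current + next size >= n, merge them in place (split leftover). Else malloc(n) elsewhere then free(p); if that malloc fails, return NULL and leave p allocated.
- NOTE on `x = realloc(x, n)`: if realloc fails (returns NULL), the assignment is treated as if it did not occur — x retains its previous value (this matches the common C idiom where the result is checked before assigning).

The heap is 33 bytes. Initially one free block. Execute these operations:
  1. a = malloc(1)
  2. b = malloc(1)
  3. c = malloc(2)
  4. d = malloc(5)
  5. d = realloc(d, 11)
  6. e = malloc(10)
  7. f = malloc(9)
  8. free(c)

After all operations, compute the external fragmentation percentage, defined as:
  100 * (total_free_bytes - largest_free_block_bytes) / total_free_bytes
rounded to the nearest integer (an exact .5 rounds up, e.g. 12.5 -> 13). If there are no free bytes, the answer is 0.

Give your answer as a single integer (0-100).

Answer: 20

Derivation:
Op 1: a = malloc(1) -> a = 0; heap: [0-0 ALLOC][1-32 FREE]
Op 2: b = malloc(1) -> b = 1; heap: [0-0 ALLOC][1-1 ALLOC][2-32 FREE]
Op 3: c = malloc(2) -> c = 2; heap: [0-0 ALLOC][1-1 ALLOC][2-3 ALLOC][4-32 FREE]
Op 4: d = malloc(5) -> d = 4; heap: [0-0 ALLOC][1-1 ALLOC][2-3 ALLOC][4-8 ALLOC][9-32 FREE]
Op 5: d = realloc(d, 11) -> d = 4; heap: [0-0 ALLOC][1-1 ALLOC][2-3 ALLOC][4-14 ALLOC][15-32 FREE]
Op 6: e = malloc(10) -> e = 15; heap: [0-0 ALLOC][1-1 ALLOC][2-3 ALLOC][4-14 ALLOC][15-24 ALLOC][25-32 FREE]
Op 7: f = malloc(9) -> f = NULL; heap: [0-0 ALLOC][1-1 ALLOC][2-3 ALLOC][4-14 ALLOC][15-24 ALLOC][25-32 FREE]
Op 8: free(c) -> (freed c); heap: [0-0 ALLOC][1-1 ALLOC][2-3 FREE][4-14 ALLOC][15-24 ALLOC][25-32 FREE]
Free blocks: [2 8] total_free=10 largest=8 -> 100*(10-8)/10 = 200/10 = 20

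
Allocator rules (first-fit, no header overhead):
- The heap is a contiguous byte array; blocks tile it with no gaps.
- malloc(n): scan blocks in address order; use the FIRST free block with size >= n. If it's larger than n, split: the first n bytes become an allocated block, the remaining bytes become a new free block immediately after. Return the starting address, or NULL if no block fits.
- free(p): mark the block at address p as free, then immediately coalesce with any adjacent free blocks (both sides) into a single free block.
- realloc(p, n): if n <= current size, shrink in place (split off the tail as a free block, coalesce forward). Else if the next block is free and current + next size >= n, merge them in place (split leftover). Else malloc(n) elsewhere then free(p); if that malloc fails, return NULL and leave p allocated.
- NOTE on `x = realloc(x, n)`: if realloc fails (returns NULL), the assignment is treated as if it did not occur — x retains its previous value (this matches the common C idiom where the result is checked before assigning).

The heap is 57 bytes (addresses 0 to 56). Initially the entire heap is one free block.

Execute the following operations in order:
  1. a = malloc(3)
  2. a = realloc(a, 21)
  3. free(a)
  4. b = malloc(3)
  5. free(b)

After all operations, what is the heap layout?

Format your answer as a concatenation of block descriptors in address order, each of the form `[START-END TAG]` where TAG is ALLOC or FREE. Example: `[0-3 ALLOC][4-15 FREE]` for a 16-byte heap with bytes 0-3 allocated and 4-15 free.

Answer: [0-56 FREE]

Derivation:
Op 1: a = malloc(3) -> a = 0; heap: [0-2 ALLOC][3-56 FREE]
Op 2: a = realloc(a, 21) -> a = 0; heap: [0-20 ALLOC][21-56 FREE]
Op 3: free(a) -> (freed a); heap: [0-56 FREE]
Op 4: b = malloc(3) -> b = 0; heap: [0-2 ALLOC][3-56 FREE]
Op 5: free(b) -> (freed b); heap: [0-56 FREE]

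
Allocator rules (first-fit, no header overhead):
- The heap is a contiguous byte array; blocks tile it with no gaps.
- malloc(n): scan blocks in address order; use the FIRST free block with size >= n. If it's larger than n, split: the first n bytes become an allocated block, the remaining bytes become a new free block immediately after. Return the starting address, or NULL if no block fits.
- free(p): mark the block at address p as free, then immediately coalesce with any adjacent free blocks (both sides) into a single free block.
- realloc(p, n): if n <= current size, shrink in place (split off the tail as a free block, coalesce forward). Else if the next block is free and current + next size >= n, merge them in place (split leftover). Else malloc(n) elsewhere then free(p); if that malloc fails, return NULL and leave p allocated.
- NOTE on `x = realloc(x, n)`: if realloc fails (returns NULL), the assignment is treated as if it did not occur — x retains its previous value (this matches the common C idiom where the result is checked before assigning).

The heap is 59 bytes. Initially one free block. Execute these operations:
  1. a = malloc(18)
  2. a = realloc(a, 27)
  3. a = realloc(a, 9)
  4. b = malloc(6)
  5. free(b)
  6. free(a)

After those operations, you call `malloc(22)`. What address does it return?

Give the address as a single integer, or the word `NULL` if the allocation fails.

Answer: 0

Derivation:
Op 1: a = malloc(18) -> a = 0; heap: [0-17 ALLOC][18-58 FREE]
Op 2: a = realloc(a, 27) -> a = 0; heap: [0-26 ALLOC][27-58 FREE]
Op 3: a = realloc(a, 9) -> a = 0; heap: [0-8 ALLOC][9-58 FREE]
Op 4: b = malloc(6) -> b = 9; heap: [0-8 ALLOC][9-14 ALLOC][15-58 FREE]
Op 5: free(b) -> (freed b); heap: [0-8 ALLOC][9-58 FREE]
Op 6: free(a) -> (freed a); heap: [0-58 FREE]
malloc(22): first-fit scan over [0-58 FREE] -> 0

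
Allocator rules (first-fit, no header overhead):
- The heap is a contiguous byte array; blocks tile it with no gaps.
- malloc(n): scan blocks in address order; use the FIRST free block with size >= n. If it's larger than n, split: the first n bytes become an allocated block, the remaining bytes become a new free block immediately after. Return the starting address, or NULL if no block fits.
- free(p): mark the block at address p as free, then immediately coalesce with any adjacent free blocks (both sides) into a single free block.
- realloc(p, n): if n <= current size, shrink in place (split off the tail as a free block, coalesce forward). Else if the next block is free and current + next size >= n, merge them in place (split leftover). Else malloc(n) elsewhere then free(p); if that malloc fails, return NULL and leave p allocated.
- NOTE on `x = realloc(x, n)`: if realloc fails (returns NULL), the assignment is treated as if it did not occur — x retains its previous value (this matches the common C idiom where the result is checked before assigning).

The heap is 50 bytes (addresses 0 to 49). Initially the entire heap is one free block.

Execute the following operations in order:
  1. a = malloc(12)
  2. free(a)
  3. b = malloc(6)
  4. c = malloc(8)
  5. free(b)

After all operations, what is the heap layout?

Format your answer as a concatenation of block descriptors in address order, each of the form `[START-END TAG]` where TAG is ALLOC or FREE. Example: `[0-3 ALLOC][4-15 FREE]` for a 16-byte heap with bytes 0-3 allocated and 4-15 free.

Op 1: a = malloc(12) -> a = 0; heap: [0-11 ALLOC][12-49 FREE]
Op 2: free(a) -> (freed a); heap: [0-49 FREE]
Op 3: b = malloc(6) -> b = 0; heap: [0-5 ALLOC][6-49 FREE]
Op 4: c = malloc(8) -> c = 6; heap: [0-5 ALLOC][6-13 ALLOC][14-49 FREE]
Op 5: free(b) -> (freed b); heap: [0-5 FREE][6-13 ALLOC][14-49 FREE]

Answer: [0-5 FREE][6-13 ALLOC][14-49 FREE]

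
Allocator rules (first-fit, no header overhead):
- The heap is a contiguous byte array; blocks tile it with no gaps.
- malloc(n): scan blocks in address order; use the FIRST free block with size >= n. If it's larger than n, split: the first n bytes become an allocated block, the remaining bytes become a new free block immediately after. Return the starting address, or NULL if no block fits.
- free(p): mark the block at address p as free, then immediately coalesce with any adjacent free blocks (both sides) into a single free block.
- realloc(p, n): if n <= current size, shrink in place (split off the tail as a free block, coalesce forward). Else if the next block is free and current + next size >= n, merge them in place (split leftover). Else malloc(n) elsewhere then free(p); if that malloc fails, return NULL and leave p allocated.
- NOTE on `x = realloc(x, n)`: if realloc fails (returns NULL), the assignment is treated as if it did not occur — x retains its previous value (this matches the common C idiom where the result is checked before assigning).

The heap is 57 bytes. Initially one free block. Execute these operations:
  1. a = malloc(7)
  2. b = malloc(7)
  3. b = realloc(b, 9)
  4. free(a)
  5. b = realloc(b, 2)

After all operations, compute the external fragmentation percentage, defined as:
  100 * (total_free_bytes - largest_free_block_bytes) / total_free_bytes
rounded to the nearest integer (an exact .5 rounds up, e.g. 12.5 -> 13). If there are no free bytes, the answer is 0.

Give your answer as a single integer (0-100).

Answer: 13

Derivation:
Op 1: a = malloc(7) -> a = 0; heap: [0-6 ALLOC][7-56 FREE]
Op 2: b = malloc(7) -> b = 7; heap: [0-6 ALLOC][7-13 ALLOC][14-56 FREE]
Op 3: b = realloc(b, 9) -> b = 7; heap: [0-6 ALLOC][7-15 ALLOC][16-56 FREE]
Op 4: free(a) -> (freed a); heap: [0-6 FREE][7-15 ALLOC][16-56 FREE]
Op 5: b = realloc(b, 2) -> b = 7; heap: [0-6 FREE][7-8 ALLOC][9-56 FREE]
Free blocks: [7 48] total_free=55 largest=48 -> 100*(55-48)/55 = 700/55 ≈ 12.727 -> rounds to 13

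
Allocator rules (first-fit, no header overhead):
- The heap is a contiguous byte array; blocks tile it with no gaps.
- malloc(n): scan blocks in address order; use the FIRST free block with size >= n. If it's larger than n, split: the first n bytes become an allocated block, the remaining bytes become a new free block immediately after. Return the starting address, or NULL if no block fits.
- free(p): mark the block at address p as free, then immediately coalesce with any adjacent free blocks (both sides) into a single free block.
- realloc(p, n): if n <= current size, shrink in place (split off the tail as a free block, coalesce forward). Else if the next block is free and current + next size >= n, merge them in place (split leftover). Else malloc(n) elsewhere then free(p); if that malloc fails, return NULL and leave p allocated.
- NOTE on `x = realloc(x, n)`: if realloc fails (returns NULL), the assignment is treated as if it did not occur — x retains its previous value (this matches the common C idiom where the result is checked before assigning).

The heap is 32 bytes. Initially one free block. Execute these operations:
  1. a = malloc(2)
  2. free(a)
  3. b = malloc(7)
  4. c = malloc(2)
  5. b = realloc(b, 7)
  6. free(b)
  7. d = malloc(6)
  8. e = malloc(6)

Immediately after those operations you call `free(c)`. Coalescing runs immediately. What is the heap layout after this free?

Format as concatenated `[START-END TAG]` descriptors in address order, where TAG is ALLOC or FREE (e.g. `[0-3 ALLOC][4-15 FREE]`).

Op 1: a = malloc(2) -> a = 0; heap: [0-1 ALLOC][2-31 FREE]
Op 2: free(a) -> (freed a); heap: [0-31 FREE]
Op 3: b = malloc(7) -> b = 0; heap: [0-6 ALLOC][7-31 FREE]
Op 4: c = malloc(2) -> c = 7; heap: [0-6 ALLOC][7-8 ALLOC][9-31 FREE]
Op 5: b = realloc(b, 7) -> b = 0; heap: [0-6 ALLOC][7-8 ALLOC][9-31 FREE]
Op 6: free(b) -> (freed b); heap: [0-6 FREE][7-8 ALLOC][9-31 FREE]
Op 7: d = malloc(6) -> d = 0; heap: [0-5 ALLOC][6-6 FREE][7-8 ALLOC][9-31 FREE]
Op 8: e = malloc(6) -> e = 9; heap: [0-5 ALLOC][6-6 FREE][7-8 ALLOC][9-14 ALLOC][15-31 FREE]
free(c): c = 7 -> block [7-8 ALLOC]; mark free, coalesce with adjacent free neighbors -> [0-5 ALLOC][6-8 FREE][9-14 ALLOC][15-31 FREE]

Answer: [0-5 ALLOC][6-8 FREE][9-14 ALLOC][15-31 FREE]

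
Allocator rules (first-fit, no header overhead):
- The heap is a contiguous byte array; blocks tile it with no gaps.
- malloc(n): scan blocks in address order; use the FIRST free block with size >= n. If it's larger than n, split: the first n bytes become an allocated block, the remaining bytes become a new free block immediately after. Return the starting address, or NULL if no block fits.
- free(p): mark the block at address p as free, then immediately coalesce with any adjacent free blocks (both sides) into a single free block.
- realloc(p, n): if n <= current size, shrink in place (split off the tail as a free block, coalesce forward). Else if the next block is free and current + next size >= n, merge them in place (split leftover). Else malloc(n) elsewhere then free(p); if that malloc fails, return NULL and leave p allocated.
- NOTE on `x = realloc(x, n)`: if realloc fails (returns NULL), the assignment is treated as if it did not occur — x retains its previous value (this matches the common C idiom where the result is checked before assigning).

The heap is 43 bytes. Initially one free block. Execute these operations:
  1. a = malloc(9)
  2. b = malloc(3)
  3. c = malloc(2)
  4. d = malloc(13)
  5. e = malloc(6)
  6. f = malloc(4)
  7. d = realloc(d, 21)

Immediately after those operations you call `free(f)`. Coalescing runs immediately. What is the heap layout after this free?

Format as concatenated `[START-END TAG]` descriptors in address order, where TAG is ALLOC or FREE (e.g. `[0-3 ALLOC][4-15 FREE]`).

Answer: [0-8 ALLOC][9-11 ALLOC][12-13 ALLOC][14-26 ALLOC][27-32 ALLOC][33-42 FREE]

Derivation:
Op 1: a = malloc(9) -> a = 0; heap: [0-8 ALLOC][9-42 FREE]
Op 2: b = malloc(3) -> b = 9; heap: [0-8 ALLOC][9-11 ALLOC][12-42 FREE]
Op 3: c = malloc(2) -> c = 12; heap: [0-8 ALLOC][9-11 ALLOC][12-13 ALLOC][14-42 FREE]
Op 4: d = malloc(13) -> d = 14; heap: [0-8 ALLOC][9-11 ALLOC][12-13 ALLOC][14-26 ALLOC][27-42 FREE]
Op 5: e = malloc(6) -> e = 27; heap: [0-8 ALLOC][9-11 ALLOC][12-13 ALLOC][14-26 ALLOC][27-32 ALLOC][33-42 FREE]
Op 6: f = malloc(4) -> f = 33; heap: [0-8 ALLOC][9-11 ALLOC][12-13 ALLOC][14-26 ALLOC][27-32 ALLOC][33-36 ALLOC][37-42 FREE]
Op 7: d = realloc(d, 21) -> NULL (d unchanged); heap: [0-8 ALLOC][9-11 ALLOC][12-13 ALLOC][14-26 ALLOC][27-32 ALLOC][33-36 ALLOC][37-42 FREE]
free(f): f = 33 -> block [33-36 ALLOC]; mark free, coalesce with adjacent free neighbors -> [0-8 ALLOC][9-11 ALLOC][12-13 ALLOC][14-26 ALLOC][27-32 ALLOC][33-42 FREE]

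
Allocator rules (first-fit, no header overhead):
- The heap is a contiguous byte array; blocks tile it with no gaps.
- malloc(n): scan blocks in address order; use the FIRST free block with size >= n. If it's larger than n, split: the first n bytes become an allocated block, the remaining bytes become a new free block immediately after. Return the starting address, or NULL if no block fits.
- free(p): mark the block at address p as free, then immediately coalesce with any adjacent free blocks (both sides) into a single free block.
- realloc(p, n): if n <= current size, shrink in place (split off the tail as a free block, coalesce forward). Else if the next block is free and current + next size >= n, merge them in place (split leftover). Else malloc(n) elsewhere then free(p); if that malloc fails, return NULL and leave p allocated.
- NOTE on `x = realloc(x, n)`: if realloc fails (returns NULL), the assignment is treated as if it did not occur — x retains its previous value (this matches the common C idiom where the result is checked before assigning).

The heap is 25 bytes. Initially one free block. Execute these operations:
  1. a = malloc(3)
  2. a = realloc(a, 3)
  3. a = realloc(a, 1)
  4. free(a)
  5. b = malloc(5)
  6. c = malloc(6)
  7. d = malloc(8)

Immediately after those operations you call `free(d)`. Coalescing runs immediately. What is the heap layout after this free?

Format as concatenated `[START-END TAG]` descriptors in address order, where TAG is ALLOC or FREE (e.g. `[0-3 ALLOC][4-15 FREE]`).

Op 1: a = malloc(3) -> a = 0; heap: [0-2 ALLOC][3-24 FREE]
Op 2: a = realloc(a, 3) -> a = 0; heap: [0-2 ALLOC][3-24 FREE]
Op 3: a = realloc(a, 1) -> a = 0; heap: [0-0 ALLOC][1-24 FREE]
Op 4: free(a) -> (freed a); heap: [0-24 FREE]
Op 5: b = malloc(5) -> b = 0; heap: [0-4 ALLOC][5-24 FREE]
Op 6: c = malloc(6) -> c = 5; heap: [0-4 ALLOC][5-10 ALLOC][11-24 FREE]
Op 7: d = malloc(8) -> d = 11; heap: [0-4 ALLOC][5-10 ALLOC][11-18 ALLOC][19-24 FREE]
free(d): d = 11 -> block [11-18 ALLOC]; mark free, coalesce with adjacent free neighbors -> [0-4 ALLOC][5-10 ALLOC][11-24 FREE]

Answer: [0-4 ALLOC][5-10 ALLOC][11-24 FREE]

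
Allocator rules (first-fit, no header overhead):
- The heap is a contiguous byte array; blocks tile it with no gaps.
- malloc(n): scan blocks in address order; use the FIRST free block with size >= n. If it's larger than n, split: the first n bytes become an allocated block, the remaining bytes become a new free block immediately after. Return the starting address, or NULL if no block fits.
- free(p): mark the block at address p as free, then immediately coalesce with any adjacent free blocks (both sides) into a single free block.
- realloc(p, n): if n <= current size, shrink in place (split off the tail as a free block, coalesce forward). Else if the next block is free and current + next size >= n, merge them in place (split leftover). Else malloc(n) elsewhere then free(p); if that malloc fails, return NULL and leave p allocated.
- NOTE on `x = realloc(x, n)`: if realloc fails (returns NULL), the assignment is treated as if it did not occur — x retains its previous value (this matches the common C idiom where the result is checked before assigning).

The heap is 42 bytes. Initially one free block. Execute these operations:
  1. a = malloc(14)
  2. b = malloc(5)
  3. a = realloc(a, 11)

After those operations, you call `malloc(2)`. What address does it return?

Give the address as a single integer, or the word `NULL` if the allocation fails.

Op 1: a = malloc(14) -> a = 0; heap: [0-13 ALLOC][14-41 FREE]
Op 2: b = malloc(5) -> b = 14; heap: [0-13 ALLOC][14-18 ALLOC][19-41 FREE]
Op 3: a = realloc(a, 11) -> a = 0; heap: [0-10 ALLOC][11-13 FREE][14-18 ALLOC][19-41 FREE]
malloc(2): first-fit scan over [0-10 ALLOC][11-13 FREE][14-18 ALLOC][19-41 FREE] -> 11

Answer: 11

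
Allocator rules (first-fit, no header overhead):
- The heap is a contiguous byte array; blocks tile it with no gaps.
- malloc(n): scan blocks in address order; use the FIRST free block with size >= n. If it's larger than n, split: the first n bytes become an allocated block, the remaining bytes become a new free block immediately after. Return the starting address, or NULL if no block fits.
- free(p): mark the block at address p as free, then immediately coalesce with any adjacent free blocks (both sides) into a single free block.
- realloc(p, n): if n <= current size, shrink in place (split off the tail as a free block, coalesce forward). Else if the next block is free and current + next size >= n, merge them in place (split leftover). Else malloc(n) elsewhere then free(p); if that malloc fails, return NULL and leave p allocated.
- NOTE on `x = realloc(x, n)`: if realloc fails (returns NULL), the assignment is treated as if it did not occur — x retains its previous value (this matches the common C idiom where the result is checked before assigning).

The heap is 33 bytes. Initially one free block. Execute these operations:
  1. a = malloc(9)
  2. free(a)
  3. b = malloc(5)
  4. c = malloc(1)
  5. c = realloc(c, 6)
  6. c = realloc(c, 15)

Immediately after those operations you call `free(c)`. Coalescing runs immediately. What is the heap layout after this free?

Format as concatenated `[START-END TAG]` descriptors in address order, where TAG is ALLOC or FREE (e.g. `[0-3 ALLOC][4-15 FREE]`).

Answer: [0-4 ALLOC][5-32 FREE]

Derivation:
Op 1: a = malloc(9) -> a = 0; heap: [0-8 ALLOC][9-32 FREE]
Op 2: free(a) -> (freed a); heap: [0-32 FREE]
Op 3: b = malloc(5) -> b = 0; heap: [0-4 ALLOC][5-32 FREE]
Op 4: c = malloc(1) -> c = 5; heap: [0-4 ALLOC][5-5 ALLOC][6-32 FREE]
Op 5: c = realloc(c, 6) -> c = 5; heap: [0-4 ALLOC][5-10 ALLOC][11-32 FREE]
Op 6: c = realloc(c, 15) -> c = 5; heap: [0-4 ALLOC][5-19 ALLOC][20-32 FREE]
free(c): c = 5 -> block [5-19 ALLOC]; mark free, coalesce with adjacent free neighbors -> [0-4 ALLOC][5-32 FREE]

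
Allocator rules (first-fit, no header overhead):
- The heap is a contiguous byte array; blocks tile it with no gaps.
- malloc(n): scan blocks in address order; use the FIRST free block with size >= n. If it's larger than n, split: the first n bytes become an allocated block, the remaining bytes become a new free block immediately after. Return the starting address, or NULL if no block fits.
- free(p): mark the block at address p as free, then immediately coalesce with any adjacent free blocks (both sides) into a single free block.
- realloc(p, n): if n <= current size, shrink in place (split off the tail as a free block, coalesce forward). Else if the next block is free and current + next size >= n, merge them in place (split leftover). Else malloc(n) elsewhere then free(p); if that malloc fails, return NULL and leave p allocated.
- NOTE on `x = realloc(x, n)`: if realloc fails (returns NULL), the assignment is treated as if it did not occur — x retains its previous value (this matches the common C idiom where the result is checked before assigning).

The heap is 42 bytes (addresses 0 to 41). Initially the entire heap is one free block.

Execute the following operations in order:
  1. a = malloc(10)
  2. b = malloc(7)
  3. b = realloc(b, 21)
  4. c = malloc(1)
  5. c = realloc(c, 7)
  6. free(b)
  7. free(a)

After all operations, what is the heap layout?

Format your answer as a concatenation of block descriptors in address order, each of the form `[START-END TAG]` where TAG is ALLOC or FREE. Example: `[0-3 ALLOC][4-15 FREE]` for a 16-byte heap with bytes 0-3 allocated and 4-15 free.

Answer: [0-30 FREE][31-37 ALLOC][38-41 FREE]

Derivation:
Op 1: a = malloc(10) -> a = 0; heap: [0-9 ALLOC][10-41 FREE]
Op 2: b = malloc(7) -> b = 10; heap: [0-9 ALLOC][10-16 ALLOC][17-41 FREE]
Op 3: b = realloc(b, 21) -> b = 10; heap: [0-9 ALLOC][10-30 ALLOC][31-41 FREE]
Op 4: c = malloc(1) -> c = 31; heap: [0-9 ALLOC][10-30 ALLOC][31-31 ALLOC][32-41 FREE]
Op 5: c = realloc(c, 7) -> c = 31; heap: [0-9 ALLOC][10-30 ALLOC][31-37 ALLOC][38-41 FREE]
Op 6: free(b) -> (freed b); heap: [0-9 ALLOC][10-30 FREE][31-37 ALLOC][38-41 FREE]
Op 7: free(a) -> (freed a); heap: [0-30 FREE][31-37 ALLOC][38-41 FREE]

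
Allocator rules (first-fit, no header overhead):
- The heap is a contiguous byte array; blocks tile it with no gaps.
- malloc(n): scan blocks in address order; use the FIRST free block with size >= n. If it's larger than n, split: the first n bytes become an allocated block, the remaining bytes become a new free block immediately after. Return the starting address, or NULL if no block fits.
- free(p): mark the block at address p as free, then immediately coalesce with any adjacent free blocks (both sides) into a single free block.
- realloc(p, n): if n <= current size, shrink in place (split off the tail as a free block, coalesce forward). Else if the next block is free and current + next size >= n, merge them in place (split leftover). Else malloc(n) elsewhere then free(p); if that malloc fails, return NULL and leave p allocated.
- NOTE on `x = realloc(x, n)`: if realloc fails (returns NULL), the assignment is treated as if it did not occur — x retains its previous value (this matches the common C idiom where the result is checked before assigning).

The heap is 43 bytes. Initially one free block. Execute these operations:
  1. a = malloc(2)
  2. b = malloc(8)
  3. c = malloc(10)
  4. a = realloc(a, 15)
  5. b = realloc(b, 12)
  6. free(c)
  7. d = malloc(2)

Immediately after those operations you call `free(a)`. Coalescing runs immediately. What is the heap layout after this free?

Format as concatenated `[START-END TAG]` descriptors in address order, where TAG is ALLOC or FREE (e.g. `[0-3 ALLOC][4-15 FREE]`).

Answer: [0-1 ALLOC][2-9 ALLOC][10-42 FREE]

Derivation:
Op 1: a = malloc(2) -> a = 0; heap: [0-1 ALLOC][2-42 FREE]
Op 2: b = malloc(8) -> b = 2; heap: [0-1 ALLOC][2-9 ALLOC][10-42 FREE]
Op 3: c = malloc(10) -> c = 10; heap: [0-1 ALLOC][2-9 ALLOC][10-19 ALLOC][20-42 FREE]
Op 4: a = realloc(a, 15) -> a = 20; heap: [0-1 FREE][2-9 ALLOC][10-19 ALLOC][20-34 ALLOC][35-42 FREE]
Op 5: b = realloc(b, 12) -> NULL (b unchanged); heap: [0-1 FREE][2-9 ALLOC][10-19 ALLOC][20-34 ALLOC][35-42 FREE]
Op 6: free(c) -> (freed c); heap: [0-1 FREE][2-9 ALLOC][10-19 FREE][20-34 ALLOC][35-42 FREE]
Op 7: d = malloc(2) -> d = 0; heap: [0-1 ALLOC][2-9 ALLOC][10-19 FREE][20-34 ALLOC][35-42 FREE]
free(a): a = 20 -> block [20-34 ALLOC]; mark free, coalesce with adjacent free neighbors -> [0-1 ALLOC][2-9 ALLOC][10-42 FREE]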